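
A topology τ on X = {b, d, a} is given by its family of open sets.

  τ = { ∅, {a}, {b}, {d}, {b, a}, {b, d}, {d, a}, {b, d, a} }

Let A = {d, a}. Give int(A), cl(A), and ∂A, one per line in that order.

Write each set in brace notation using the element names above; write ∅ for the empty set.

opens ⊆ A: ∅, {d}, {a}, {d, a}; union → int = {d, a}
complement {b}; its interior {b}; cl(A) = X∖{b} = {d, a}
boundary = {d, a} ∖ {d, a} = ∅

int(A) = {d, a}
cl(A)  = {d, a}
∂A     = ∅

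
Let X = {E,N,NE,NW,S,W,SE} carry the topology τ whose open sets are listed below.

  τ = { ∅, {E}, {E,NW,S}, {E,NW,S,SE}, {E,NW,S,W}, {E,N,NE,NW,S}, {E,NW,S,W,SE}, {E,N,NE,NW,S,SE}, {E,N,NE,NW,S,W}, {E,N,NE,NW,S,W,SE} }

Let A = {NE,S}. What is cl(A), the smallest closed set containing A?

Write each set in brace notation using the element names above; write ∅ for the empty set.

{N,NE,NW,S,W,SE}

complement {E,N,NW,W,SE}; its interior {E}; cl(A) = X∖{E} = {N,NE,NW,S,W,SE}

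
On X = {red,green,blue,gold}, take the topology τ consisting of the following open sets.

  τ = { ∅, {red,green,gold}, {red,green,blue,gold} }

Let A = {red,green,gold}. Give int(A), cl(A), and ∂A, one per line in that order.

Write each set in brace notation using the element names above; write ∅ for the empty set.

opens ⊆ A: ∅, {red,green,gold}; union → int = {red,green,gold}
complement {blue}; its interior ∅; cl(A) = X∖∅ = {red,green,blue,gold}
boundary = {red,green,blue,gold} ∖ {red,green,gold} = {blue}

int(A) = {red,green,gold}
cl(A)  = {red,green,blue,gold}
∂A     = {blue}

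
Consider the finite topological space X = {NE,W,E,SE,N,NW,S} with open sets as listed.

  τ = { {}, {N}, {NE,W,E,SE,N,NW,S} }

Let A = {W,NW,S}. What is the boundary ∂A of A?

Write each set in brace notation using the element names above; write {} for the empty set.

{NE,W,E,SE,NW,S}

opens ⊆ A: {}; union → int = {}
complement {NE,E,SE,N}; its interior {N}; cl(A) = X∖{N} = {NE,W,E,SE,NW,S}
boundary = {NE,W,E,SE,NW,S} ∖ {} = {NE,W,E,SE,NW,S}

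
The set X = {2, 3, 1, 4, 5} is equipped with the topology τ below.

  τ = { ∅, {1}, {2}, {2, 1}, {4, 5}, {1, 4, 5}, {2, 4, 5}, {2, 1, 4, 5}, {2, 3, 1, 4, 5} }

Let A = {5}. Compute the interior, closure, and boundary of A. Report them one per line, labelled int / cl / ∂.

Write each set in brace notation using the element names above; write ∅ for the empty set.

int(A) = ∅
cl(A)  = {3, 4, 5}
∂A     = {3, 4, 5}

U open, U⊆A: ∅. int(A) = ⋃ = ∅
X∖A={2, 3, 1, 4}, int(X∖A)={2, 1}, hence cl(A)={3, 4, 5}
∂A: remove int from cl → {3, 4, 5}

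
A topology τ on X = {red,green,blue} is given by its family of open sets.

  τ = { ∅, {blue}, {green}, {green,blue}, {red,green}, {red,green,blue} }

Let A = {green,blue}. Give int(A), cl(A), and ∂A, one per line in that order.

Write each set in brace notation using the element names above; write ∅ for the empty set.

int(A) = {green,blue}
cl(A)  = {red,green,blue}
∂A     = {red}

opens ⊆ A: ∅, {blue}, {green}, {green,blue}; union → int = {green,blue}
complement {red}; its interior ∅; cl(A) = X∖∅ = {red,green,blue}
boundary = {red,green,blue} ∖ {green,blue} = {red}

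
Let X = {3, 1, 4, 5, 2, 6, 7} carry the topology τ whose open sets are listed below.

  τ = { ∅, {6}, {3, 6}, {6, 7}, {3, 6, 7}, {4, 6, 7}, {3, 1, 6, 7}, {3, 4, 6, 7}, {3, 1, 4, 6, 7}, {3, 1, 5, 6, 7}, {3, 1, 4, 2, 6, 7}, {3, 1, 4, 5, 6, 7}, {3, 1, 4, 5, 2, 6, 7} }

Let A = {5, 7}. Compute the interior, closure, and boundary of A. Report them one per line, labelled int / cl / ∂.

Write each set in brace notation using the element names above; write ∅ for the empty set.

int(A) = ∅
cl(A)  = {1, 4, 5, 2, 7}
∂A     = {1, 4, 5, 2, 7}

interior: largest open inside A is ∅ (from ∅)
cl via duality: int({3, 1, 4, 2, 6}) = {3, 6}, so X∖{3, 6} = {1, 4, 5, 2, 7}
cl∖int = {1, 4, 5, 2, 7}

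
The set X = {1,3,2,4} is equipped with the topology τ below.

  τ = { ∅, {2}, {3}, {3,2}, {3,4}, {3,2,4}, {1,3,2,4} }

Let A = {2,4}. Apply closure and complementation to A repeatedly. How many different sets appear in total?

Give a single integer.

cl via duality: int({1,3}) = {3}, so X∖{3} = {1,2,4}
Write k for closure, c for complement:
  1. A     = {2,4}
  2. kA    = {1,2,4}
  3. cA    = {1,3}
  4. ckA   = {3}
  5. kcA   = {1,3,4}
  6. ckcA  = {2}
  7. kckcA = {1,2}
  8. ckckcA = {3,4}
applying k or c yields no new set

8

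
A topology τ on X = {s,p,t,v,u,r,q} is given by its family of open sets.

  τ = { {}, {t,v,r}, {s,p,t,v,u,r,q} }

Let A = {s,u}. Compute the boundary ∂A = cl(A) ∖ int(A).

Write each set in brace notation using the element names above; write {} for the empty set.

interior: largest open inside A is {} (from {})
cl via duality: int({p,t,v,r,q}) = {t,v,r}, so X∖{t,v,r} = {s,p,u,q}
cl∖int = {s,p,u,q}

{s,p,u,q}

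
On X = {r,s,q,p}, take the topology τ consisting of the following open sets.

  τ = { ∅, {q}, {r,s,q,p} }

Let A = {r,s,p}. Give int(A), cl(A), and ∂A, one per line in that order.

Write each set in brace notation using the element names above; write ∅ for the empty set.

U open, U⊆A: ∅. int(A) = ⋃ = ∅
X∖A={q}, int(X∖A)={q}, hence cl(A)={r,s,p}
∂A: remove int from cl → {r,s,p}

int(A) = ∅
cl(A)  = {r,s,p}
∂A     = {r,s,p}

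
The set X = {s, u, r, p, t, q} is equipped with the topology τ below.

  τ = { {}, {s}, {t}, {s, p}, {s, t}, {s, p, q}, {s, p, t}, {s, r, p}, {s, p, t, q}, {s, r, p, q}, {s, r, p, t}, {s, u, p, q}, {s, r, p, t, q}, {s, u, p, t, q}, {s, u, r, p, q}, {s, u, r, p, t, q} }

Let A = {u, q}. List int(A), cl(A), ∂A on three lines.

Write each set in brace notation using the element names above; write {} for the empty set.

opens ⊆ A: {}; union → int = {}
complement {s, r, p, t}; its interior {s, r, p, t}; cl(A) = X∖{s, r, p, t} = {u, q}
boundary = {u, q} ∖ {} = {u, q}

int(A) = {}
cl(A)  = {u, q}
∂A     = {u, q}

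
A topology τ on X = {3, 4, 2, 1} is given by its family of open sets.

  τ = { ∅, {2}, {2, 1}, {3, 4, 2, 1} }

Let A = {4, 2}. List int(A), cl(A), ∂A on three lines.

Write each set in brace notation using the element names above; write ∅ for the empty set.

int(A) = {2}
cl(A)  = {3, 4, 2, 1}
∂A     = {3, 4, 1}

interior: largest open inside A is {2} (from ∅, {2})
cl via duality: int({3, 1}) = ∅, so X∖∅ = {3, 4, 2, 1}
cl∖int = {3, 4, 1}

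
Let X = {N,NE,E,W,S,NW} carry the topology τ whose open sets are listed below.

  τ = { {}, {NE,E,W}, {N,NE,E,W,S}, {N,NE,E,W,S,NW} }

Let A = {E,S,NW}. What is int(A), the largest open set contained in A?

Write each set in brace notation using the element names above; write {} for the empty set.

{}

opens ⊆ A: {}; union → int = {}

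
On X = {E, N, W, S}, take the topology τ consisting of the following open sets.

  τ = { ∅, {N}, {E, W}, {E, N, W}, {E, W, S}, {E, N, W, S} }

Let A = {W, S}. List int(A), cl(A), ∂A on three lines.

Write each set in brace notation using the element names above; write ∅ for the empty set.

int(A) = ∅
cl(A)  = {E, W, S}
∂A     = {E, W, S}

open subsets of A: ∅; so int(A) = ∅
closure: X∖int(X∖A) = X∖{N} = {E, W, S}
∂A = {E, W, S} minus ∅ = {E, W, S}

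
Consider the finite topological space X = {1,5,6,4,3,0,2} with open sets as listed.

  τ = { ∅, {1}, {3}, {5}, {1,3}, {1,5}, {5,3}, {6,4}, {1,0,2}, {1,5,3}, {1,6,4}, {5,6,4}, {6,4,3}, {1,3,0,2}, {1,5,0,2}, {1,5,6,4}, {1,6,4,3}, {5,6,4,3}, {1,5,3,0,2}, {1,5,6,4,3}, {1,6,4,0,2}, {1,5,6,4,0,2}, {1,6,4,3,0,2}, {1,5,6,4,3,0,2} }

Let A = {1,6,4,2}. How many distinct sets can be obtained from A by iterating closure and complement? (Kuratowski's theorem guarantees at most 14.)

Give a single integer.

complement {5,3,0}; its interior {5,3}; cl(A) = X∖{5,3} = {1,6,4,0,2}
With k = closure, c = complement:
  1. A     = {1,6,4,2}
  2. kA    = {1,6,4,0,2}
  3. cA    = {5,3,0}
  4. ckA   = {5,3}
  5. kcA   = {5,3,0,2}
  6. ckcA  = {1,6,4}
k, c of each give nothing new

6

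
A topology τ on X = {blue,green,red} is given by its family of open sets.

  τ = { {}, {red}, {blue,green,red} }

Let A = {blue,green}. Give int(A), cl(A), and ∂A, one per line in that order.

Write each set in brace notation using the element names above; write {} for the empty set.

int(A) = {}
cl(A)  = {blue,green}
∂A     = {blue,green}

U open, U⊆A: {}. int(A) = ⋃ = {}
X∖A={red}, int(X∖A)={red}, hence cl(A)={blue,green}
∂A: remove int from cl → {blue,green}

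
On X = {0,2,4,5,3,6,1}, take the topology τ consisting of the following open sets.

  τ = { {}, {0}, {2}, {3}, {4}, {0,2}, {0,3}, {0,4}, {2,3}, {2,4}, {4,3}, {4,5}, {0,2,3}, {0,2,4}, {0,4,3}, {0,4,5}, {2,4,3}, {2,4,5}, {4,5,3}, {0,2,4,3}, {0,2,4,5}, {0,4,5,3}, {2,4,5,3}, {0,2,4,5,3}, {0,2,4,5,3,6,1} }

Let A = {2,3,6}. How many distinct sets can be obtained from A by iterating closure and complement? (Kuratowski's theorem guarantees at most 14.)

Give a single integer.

6

X∖A={0,4,5,1}, int(X∖A)={0,4,5}, hence cl(A)={2,3,6,1}
Orbit (k=closure, c=complement):
  1. A     = {2,3,6}
  2. kA    = {2,3,6,1}
  3. cA    = {0,4,5,1}
  4. ckA   = {0,4,5}
  5. kcA   = {0,4,5,6,1}
  6. ckcA  = {2,3}
(closed under both — stop)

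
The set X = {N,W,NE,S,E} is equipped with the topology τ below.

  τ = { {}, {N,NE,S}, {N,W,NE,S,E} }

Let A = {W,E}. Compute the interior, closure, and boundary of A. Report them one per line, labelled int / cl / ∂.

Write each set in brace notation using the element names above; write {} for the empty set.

interior: largest open inside A is {} (from {})
cl via duality: int({N,NE,S}) = {N,NE,S}, so X∖{N,NE,S} = {W,E}
cl∖int = {W,E}

int(A) = {}
cl(A)  = {W,E}
∂A     = {W,E}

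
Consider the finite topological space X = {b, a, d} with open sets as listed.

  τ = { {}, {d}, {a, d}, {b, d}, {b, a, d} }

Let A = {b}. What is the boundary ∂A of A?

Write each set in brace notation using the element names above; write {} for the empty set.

open subsets of A: {}; so int(A) = {}
closure: X∖int(X∖A) = X∖{a, d} = {b}
∂A = {b} minus {} = {b}

{b}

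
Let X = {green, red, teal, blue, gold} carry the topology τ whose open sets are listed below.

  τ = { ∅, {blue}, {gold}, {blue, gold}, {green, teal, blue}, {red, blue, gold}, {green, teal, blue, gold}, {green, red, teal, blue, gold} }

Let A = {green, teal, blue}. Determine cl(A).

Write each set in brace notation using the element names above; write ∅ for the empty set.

{green, red, teal, blue}

cl via duality: int({red, gold}) = {gold}, so X∖{gold} = {green, red, teal, blue}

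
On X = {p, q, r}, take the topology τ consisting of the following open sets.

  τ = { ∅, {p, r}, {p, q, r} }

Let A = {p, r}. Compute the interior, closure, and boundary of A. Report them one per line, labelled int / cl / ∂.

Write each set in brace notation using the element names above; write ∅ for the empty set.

opens ⊆ A: ∅, {p, r}; union → int = {p, r}
complement {q}; its interior ∅; cl(A) = X∖∅ = {p, q, r}
boundary = {p, q, r} ∖ {p, r} = {q}

int(A) = {p, r}
cl(A)  = {p, q, r}
∂A     = {q}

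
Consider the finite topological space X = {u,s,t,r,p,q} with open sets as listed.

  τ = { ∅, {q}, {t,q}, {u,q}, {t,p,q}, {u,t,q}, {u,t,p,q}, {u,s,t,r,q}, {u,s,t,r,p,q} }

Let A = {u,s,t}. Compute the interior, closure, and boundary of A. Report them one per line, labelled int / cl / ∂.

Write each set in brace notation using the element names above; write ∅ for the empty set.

opens ⊆ A: ∅; union → int = ∅
complement {r,p,q}; its interior {q}; cl(A) = X∖{q} = {u,s,t,r,p}
boundary = {u,s,t,r,p} ∖ ∅ = {u,s,t,r,p}

int(A) = ∅
cl(A)  = {u,s,t,r,p}
∂A     = {u,s,t,r,p}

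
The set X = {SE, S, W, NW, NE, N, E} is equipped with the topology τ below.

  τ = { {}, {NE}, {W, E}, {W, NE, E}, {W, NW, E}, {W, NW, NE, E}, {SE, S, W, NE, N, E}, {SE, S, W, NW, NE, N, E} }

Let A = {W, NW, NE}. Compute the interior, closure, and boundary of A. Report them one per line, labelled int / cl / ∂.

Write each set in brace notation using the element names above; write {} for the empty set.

interior: largest open inside A is {NE} (from {}, {NE})
cl via duality: int({SE, S, N, E}) = {}, so X∖{} = {SE, S, W, NW, NE, N, E}
cl∖int = {SE, S, W, NW, N, E}

int(A) = {NE}
cl(A)  = {SE, S, W, NW, NE, N, E}
∂A     = {SE, S, W, NW, N, E}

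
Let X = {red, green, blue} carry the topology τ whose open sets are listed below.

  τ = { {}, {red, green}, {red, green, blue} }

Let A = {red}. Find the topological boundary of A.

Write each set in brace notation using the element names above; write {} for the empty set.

{red, green, blue}

open subsets of A: {}; so int(A) = {}
closure: X∖int(X∖A) = X∖{} = {red, green, blue}
∂A = {red, green, blue} minus {} = {red, green, blue}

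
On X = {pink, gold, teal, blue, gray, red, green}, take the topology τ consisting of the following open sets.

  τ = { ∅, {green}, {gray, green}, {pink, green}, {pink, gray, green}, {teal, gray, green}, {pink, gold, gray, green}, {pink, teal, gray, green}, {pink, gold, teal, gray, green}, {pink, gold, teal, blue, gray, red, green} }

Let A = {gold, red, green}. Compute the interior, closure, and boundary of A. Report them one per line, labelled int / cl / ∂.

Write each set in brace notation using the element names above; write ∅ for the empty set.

int(A) = {green}
cl(A)  = {pink, gold, teal, blue, gray, red, green}
∂A     = {pink, gold, teal, blue, gray, red}

interior: largest open inside A is {green} (from ∅, {green})
cl via duality: int({pink, teal, blue, gray}) = ∅, so X∖∅ = {pink, gold, teal, blue, gray, red, green}
cl∖int = {pink, gold, teal, blue, gray, red}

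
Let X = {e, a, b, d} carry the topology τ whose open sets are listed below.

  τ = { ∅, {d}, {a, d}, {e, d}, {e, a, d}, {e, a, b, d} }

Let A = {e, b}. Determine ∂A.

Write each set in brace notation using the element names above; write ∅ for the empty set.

{e, b}

interior: largest open inside A is ∅ (from ∅)
cl via duality: int({a, d}) = {a, d}, so X∖{a, d} = {e, b}
cl∖int = {e, b}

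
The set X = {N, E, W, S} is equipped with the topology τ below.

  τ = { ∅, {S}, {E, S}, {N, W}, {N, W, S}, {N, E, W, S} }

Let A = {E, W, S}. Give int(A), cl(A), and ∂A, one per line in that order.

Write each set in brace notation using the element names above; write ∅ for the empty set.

open subsets of A: ∅, {S}, {E, S}; so int(A) = {E, S}
closure: X∖int(X∖A) = X∖∅ = {N, E, W, S}
∂A = {N, E, W, S} minus {E, S} = {N, W}

int(A) = {E, S}
cl(A)  = {N, E, W, S}
∂A     = {N, W}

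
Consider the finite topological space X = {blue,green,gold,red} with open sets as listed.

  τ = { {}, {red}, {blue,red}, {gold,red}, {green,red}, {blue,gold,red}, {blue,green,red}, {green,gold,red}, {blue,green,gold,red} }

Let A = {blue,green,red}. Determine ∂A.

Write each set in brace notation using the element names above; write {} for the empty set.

{gold}

opens ⊆ A: {}, {red}, {green,red}, {blue,red}, {blue,green,red}; union → int = {blue,green,red}
complement {gold}; its interior {}; cl(A) = X∖{} = {blue,green,gold,red}
boundary = {blue,green,gold,red} ∖ {blue,green,red} = {gold}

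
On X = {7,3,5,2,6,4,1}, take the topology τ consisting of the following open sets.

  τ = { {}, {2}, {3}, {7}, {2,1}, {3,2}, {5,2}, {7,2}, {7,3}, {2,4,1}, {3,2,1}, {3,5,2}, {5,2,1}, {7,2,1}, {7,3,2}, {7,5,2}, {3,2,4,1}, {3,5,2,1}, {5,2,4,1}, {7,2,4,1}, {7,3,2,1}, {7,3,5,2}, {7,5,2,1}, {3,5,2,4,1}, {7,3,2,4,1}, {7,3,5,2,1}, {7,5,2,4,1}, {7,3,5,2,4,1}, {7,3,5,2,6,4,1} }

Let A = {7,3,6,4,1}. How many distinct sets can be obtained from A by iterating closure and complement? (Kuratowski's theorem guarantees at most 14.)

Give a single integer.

closure: X∖int(X∖A) = X∖{5,2} = {7,3,6,4,1}
Let k=closure and c=complement:
  1. A     = {7,3,6,4,1}
  2. cA    = {5,2}
  3. kcA   = {5,2,6,4,1}
  4. ckcA  = {7,3}
  5. kckcA = {7,3,6}
  6. ckckcA = {5,2,4,1}
— saturated at 6

6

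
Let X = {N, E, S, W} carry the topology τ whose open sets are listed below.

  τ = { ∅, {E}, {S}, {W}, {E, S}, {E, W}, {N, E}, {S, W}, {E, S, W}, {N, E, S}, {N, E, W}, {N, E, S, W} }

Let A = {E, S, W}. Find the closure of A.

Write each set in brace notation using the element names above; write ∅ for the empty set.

X∖A={N}, int(X∖A)=∅, hence cl(A)={N, E, S, W}

{N, E, S, W}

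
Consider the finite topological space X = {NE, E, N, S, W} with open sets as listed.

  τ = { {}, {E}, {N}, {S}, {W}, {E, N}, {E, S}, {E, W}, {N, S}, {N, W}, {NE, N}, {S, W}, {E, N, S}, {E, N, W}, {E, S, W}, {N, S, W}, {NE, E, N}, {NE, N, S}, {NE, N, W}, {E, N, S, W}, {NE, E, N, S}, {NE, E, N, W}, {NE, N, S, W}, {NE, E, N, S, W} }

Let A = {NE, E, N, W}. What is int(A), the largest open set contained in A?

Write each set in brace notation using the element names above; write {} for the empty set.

{NE, E, N, W}

open subsets of A: {}, {N}, {E}, {W}, {E, W}, {E, N}, {NE, N}, {N, W}, {NE, N, W}, {E, N, W}, {NE, E, N}, {NE, E, N, W}; so int(A) = {NE, E, N, W}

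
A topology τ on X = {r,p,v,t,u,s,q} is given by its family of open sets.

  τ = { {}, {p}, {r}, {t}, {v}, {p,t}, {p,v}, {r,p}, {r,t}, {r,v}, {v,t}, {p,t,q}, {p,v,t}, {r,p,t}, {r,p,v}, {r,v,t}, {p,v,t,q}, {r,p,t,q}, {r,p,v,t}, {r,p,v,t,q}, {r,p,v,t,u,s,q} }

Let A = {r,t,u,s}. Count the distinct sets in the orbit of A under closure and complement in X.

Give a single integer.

closure: X∖int(X∖A) = X∖{p,v} = {r,t,u,s,q}
Let k=closure and c=complement:
  1. A     = {r,t,u,s}
  2. kA    = {r,t,u,s,q}
  3. cA    = {p,v,q}
  4. ckA   = {p,v}
  5. kcA   = {p,v,u,s,q}
  6. ckcA  = {r,t}
— saturated at 6

6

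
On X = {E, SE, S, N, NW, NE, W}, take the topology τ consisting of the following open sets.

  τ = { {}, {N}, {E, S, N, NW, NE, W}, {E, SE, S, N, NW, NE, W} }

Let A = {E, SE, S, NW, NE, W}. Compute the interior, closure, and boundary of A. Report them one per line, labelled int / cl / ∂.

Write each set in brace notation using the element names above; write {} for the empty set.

opens ⊆ A: {}; union → int = {}
complement {N}; its interior {N}; cl(A) = X∖{N} = {E, SE, S, NW, NE, W}
boundary = {E, SE, S, NW, NE, W} ∖ {} = {E, SE, S, NW, NE, W}

int(A) = {}
cl(A)  = {E, SE, S, NW, NE, W}
∂A     = {E, SE, S, NW, NE, W}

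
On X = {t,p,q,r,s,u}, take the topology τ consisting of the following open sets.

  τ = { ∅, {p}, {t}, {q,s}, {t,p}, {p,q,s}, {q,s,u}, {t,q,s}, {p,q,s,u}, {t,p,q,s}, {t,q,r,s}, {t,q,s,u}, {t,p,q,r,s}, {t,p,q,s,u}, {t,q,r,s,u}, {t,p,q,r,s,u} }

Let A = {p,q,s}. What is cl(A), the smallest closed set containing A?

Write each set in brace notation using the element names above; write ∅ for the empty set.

X∖A={t,r,u}, int(X∖A)={t}, hence cl(A)={p,q,r,s,u}

{p,q,r,s,u}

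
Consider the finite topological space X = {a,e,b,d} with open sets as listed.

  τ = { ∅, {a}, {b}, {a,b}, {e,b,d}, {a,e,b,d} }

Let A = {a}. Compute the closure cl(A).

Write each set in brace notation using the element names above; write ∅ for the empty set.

X∖A={e,b,d}, int(X∖A)={e,b,d}, hence cl(A)={a}

{a}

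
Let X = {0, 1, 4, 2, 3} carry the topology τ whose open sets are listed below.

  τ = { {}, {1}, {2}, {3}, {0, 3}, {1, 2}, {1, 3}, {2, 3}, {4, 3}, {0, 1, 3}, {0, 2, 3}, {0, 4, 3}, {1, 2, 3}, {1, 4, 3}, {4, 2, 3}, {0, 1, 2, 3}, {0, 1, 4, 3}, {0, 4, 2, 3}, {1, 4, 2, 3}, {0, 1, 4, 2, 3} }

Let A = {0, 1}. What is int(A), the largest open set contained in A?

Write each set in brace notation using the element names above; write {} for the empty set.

{1}

open subsets of A: {}, {1}; so int(A) = {1}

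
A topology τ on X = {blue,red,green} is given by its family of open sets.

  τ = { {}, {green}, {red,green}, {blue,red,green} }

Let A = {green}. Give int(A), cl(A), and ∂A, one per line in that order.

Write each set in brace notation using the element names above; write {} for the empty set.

int(A) = {green}
cl(A)  = {blue,red,green}
∂A     = {blue,red}

interior: largest open inside A is {green} (from {}, {green})
cl via duality: int({blue,red}) = {}, so X∖{} = {blue,red,green}
cl∖int = {blue,red}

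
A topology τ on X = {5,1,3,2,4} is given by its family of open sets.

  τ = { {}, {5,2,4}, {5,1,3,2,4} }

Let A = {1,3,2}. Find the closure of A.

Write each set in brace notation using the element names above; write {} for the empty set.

{5,1,3,2,4}

cl via duality: int({5,4}) = {}, so X∖{} = {5,1,3,2,4}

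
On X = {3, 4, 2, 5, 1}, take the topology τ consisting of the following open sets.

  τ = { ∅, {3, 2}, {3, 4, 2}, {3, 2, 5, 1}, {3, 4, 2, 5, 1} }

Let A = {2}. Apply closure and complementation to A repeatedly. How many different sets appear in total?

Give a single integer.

4

cl via duality: int({3, 4, 5, 1}) = ∅, so X∖∅ = {3, 4, 2, 5, 1}
Write k for closure, c for complement:
  1. A     = {2}
  2. kA    = {3, 4, 2, 5, 1}
  3. cA    = {3, 4, 5, 1}
  4. ckA   = ∅
applying k or c yields no new set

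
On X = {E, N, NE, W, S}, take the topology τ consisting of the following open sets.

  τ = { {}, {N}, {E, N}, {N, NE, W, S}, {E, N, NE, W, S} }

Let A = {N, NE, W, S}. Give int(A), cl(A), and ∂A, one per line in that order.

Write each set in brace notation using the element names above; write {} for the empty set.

int(A) = {N, NE, W, S}
cl(A)  = {E, N, NE, W, S}
∂A     = {E}

open subsets of A: {}, {N}, {N, NE, W, S}; so int(A) = {N, NE, W, S}
closure: X∖int(X∖A) = X∖{} = {E, N, NE, W, S}
∂A = {E, N, NE, W, S} minus {N, NE, W, S} = {E}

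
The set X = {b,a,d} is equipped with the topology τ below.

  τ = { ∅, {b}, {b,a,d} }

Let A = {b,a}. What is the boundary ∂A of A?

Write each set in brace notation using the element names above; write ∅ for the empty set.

{a,d}

U open, U⊆A: ∅, {b}. int(A) = ⋃ = {b}
X∖A={d}, int(X∖A)=∅, hence cl(A)={b,a,d}
∂A: remove int from cl → {a,d}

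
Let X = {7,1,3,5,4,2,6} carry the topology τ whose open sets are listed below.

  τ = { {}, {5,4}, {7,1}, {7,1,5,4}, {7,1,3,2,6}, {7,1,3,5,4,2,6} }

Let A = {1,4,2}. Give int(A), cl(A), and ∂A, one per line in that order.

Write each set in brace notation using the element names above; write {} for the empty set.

int(A) = {}
cl(A)  = {7,1,3,5,4,2,6}
∂A     = {7,1,3,5,4,2,6}

U open, U⊆A: {}. int(A) = ⋃ = {}
X∖A={7,3,5,6}, int(X∖A)={}, hence cl(A)={7,1,3,5,4,2,6}
∂A: remove int from cl → {7,1,3,5,4,2,6}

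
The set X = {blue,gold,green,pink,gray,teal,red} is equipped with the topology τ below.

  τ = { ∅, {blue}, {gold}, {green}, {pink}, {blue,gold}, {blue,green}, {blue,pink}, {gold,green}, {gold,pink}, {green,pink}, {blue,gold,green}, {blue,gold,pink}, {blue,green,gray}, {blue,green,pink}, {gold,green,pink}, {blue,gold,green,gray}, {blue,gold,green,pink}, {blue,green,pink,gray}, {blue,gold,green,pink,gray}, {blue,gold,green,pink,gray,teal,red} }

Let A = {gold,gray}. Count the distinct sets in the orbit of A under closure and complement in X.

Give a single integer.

cl via duality: int({blue,green,pink,teal,red}) = {blue,green,pink}, so X∖{blue,green,pink} = {gold,gray,teal,red}
Write k for closure, c for complement:
  1. A     = {gold,gray}
  2. kA    = {gold,gray,teal,red}
  3. cA    = {blue,green,pink,teal,red}
  4. ckA   = {blue,green,pink}
  5. kcA   = {blue,green,pink,gray,teal,red}
  6. ckcA  = {gold}
  7. kckcA = {gold,teal,red}
  8. ckckcA = {blue,green,pink,gray}
applying k or c yields no new set

8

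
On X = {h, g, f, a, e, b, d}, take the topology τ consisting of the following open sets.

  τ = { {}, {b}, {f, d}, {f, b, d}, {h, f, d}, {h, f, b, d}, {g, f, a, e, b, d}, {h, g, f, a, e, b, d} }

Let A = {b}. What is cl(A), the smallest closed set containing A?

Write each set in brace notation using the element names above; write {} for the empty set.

cl via duality: int({h, g, f, a, e, d}) = {h, f, d}, so X∖{h, f, d} = {g, a, e, b}

{g, a, e, b}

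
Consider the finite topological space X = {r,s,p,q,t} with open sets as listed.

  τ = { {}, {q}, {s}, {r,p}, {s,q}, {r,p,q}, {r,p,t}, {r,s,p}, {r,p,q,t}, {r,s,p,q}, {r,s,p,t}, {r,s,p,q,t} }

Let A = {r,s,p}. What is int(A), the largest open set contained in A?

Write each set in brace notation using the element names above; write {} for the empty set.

{r,s,p}

U open, U⊆A: {}, {s}, {r,p}, {r,s,p}. int(A) = ⋃ = {r,s,p}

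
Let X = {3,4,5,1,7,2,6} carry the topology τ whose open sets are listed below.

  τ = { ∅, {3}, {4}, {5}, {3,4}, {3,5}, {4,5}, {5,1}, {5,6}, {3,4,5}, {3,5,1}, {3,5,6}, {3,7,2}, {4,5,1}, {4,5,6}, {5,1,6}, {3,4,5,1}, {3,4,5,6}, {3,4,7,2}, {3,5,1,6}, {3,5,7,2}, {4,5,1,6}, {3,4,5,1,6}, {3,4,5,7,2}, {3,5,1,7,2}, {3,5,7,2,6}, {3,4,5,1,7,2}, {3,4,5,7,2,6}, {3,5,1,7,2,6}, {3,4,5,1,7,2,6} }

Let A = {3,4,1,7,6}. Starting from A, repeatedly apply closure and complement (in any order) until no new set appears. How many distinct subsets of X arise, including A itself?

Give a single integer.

X∖A={5,2}, int(X∖A)={5}, hence cl(A)={3,4,1,7,2,6}
Orbit (k=closure, c=complement):
  1. A     = {3,4,1,7,6}
  2. kA    = {3,4,1,7,2,6}
  3. cA    = {5,2}
  4. ckA   = {5}
  5. kcA   = {5,1,7,2,6}
  6. kckA  = {5,1,6}
  7. ckcA  = {3,4}
  8. ckckA = {3,4,7,2}
(closed under both — stop)

8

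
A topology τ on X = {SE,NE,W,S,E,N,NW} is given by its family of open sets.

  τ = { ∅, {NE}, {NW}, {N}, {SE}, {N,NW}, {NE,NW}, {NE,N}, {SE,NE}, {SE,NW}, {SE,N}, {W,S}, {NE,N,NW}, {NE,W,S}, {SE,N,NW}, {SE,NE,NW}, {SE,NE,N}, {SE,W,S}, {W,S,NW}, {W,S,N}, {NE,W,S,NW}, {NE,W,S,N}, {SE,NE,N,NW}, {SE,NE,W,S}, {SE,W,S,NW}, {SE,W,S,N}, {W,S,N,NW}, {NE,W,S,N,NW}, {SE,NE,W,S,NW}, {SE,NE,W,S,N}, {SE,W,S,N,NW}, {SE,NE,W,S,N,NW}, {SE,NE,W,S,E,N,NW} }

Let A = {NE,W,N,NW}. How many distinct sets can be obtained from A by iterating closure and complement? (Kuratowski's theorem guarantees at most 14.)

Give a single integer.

10

X∖A={SE,S,E}, int(X∖A)={SE}, hence cl(A)={NE,W,S,E,N,NW}
Orbit (k=closure, c=complement):
  1. A     = {NE,W,N,NW}
  2. kA    = {NE,W,S,E,N,NW}
  3. cA    = {SE,S,E}
  4. ckA   = {SE}
  5. kcA   = {SE,W,S,E}
  6. kckA  = {SE,E}
  7. ckcA  = {NE,N,NW}
  8. ckckA = {NE,W,S,N,NW}
  9. kckcA = {NE,E,N,NW}
  10. ckckcA = {SE,W,S}
(closed under both — stop)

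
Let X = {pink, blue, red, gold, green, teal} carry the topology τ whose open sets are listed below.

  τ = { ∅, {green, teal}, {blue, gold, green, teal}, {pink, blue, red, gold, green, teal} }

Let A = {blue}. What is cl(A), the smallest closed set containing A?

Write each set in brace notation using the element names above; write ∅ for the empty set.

cl via duality: int({pink, red, gold, green, teal}) = {green, teal}, so X∖{green, teal} = {pink, blue, red, gold}

{pink, blue, red, gold}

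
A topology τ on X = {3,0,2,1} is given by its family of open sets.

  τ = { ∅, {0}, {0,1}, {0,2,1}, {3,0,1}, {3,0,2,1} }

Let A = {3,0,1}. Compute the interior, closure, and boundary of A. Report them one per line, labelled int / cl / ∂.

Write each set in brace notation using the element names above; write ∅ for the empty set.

int(A) = {3,0,1}
cl(A)  = {3,0,2,1}
∂A     = {2}

opens ⊆ A: ∅, {0}, {0,1}, {3,0,1}; union → int = {3,0,1}
complement {2}; its interior ∅; cl(A) = X∖∅ = {3,0,2,1}
boundary = {3,0,2,1} ∖ {3,0,1} = {2}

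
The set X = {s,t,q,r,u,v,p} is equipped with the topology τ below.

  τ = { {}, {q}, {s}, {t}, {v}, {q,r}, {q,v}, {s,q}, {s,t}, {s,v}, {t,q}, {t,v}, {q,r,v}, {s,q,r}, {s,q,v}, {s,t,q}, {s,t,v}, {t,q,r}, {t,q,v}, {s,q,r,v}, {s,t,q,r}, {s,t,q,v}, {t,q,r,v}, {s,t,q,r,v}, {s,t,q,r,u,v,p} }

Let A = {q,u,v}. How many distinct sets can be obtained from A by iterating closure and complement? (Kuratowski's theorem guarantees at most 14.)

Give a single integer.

8

cl via duality: int({s,t,r,p}) = {s,t}, so X∖{s,t} = {q,r,u,v,p}
Write k for closure, c for complement:
  1. A     = {q,u,v}
  2. kA    = {q,r,u,v,p}
  3. cA    = {s,t,r,p}
  4. ckA   = {s,t}
  5. kcA   = {s,t,r,u,p}
  6. kckA  = {s,t,u,p}
  7. ckcA  = {q,v}
  8. ckckA = {q,r,v}
applying k or c yields no new set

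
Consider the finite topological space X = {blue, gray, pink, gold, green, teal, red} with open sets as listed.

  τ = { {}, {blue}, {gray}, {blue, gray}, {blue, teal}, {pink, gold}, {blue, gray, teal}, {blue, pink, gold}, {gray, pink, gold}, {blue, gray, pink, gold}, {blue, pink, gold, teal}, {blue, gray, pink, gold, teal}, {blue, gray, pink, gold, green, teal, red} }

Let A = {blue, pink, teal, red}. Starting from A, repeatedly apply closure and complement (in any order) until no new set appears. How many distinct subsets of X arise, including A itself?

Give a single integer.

complement {gray, gold, green}; its interior {gray}; cl(A) = X∖{gray} = {blue, pink, gold, green, teal, red}
With k = closure, c = complement:
  1. A     = {blue, pink, teal, red}
  2. kA    = {blue, pink, gold, green, teal, red}
  3. cA    = {gray, gold, green}
  4. ckA   = {gray}
  5. kcA   = {gray, pink, gold, green, red}
  6. kckA  = {gray, green, red}
  7. ckcA  = {blue, teal}
  8. ckckA = {blue, pink, gold, teal}
  9. kckcA = {blue, green, teal, red}
  10. ckckcA = {gray, pink, gold}
k, c of each give nothing new

10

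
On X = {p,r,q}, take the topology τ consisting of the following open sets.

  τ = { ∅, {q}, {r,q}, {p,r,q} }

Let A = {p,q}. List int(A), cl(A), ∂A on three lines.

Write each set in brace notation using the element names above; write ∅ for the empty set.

int(A) = {q}
cl(A)  = {p,r,q}
∂A     = {p,r}

open subsets of A: ∅, {q}; so int(A) = {q}
closure: X∖int(X∖A) = X∖∅ = {p,r,q}
∂A = {p,r,q} minus {q} = {p,r}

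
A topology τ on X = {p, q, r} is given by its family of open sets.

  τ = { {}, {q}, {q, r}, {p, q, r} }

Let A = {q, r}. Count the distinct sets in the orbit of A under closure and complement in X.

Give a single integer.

X∖A={p}, int(X∖A)={}, hence cl(A)={p, q, r}
Orbit (k=closure, c=complement):
  1. A     = {q, r}
  2. kA    = {p, q, r}
  3. cA    = {p}
  4. ckA   = {}
(closed under both — stop)

4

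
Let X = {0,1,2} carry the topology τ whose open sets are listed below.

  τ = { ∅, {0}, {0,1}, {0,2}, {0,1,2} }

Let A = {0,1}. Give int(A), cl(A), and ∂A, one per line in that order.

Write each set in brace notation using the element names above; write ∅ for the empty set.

open subsets of A: ∅, {0}, {0,1}; so int(A) = {0,1}
closure: X∖int(X∖A) = X∖∅ = {0,1,2}
∂A = {0,1,2} minus {0,1} = {2}

int(A) = {0,1}
cl(A)  = {0,1,2}
∂A     = {2}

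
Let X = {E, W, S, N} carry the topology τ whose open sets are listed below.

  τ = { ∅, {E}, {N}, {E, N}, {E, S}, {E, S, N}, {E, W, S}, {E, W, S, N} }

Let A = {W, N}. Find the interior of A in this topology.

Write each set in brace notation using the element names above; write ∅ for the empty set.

opens ⊆ A: ∅, {N}; union → int = {N}

{N}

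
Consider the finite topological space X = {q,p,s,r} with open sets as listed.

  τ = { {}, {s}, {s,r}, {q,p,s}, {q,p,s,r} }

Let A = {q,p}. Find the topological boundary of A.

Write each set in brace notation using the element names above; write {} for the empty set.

interior: largest open inside A is {} (from {})
cl via duality: int({s,r}) = {s,r}, so X∖{s,r} = {q,p}
cl∖int = {q,p}

{q,p}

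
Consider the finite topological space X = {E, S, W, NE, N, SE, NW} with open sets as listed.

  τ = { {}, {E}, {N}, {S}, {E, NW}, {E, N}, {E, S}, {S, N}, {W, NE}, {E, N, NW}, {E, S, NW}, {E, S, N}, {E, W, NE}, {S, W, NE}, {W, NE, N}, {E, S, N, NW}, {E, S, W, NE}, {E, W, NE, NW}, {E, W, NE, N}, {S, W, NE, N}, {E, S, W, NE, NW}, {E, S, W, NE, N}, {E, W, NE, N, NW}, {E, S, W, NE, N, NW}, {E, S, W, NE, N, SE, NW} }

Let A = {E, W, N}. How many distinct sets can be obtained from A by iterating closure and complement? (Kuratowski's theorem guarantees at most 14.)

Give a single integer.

12

complement {S, NE, SE, NW}; its interior {S}; cl(A) = X∖{S} = {E, W, NE, N, SE, NW}
With k = closure, c = complement:
  1. A     = {E, W, N}
  2. kA    = {E, W, NE, N, SE, NW}
  3. cA    = {S, NE, SE, NW}
  4. ckA   = {S}
  5. kcA   = {S, W, NE, SE, NW}
  6. kckA  = {S, SE}
  7. ckcA  = {E, N}
  8. ckckA = {E, W, NE, N, NW}
  9. kckcA = {E, N, SE, NW}
  10. ckckcA = {S, W, NE}
  11. kckckcA = {S, W, NE, SE}
  12. ckckckcA = {E, N, NW}
k, c of each give nothing new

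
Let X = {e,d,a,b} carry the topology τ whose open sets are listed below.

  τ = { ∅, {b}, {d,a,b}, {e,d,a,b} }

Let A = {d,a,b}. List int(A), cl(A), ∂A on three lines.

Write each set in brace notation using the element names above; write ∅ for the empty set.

int(A) = {d,a,b}
cl(A)  = {e,d,a,b}
∂A     = {e}

open subsets of A: ∅, {b}, {d,a,b}; so int(A) = {d,a,b}
closure: X∖int(X∖A) = X∖∅ = {e,d,a,b}
∂A = {e,d,a,b} minus {d,a,b} = {e}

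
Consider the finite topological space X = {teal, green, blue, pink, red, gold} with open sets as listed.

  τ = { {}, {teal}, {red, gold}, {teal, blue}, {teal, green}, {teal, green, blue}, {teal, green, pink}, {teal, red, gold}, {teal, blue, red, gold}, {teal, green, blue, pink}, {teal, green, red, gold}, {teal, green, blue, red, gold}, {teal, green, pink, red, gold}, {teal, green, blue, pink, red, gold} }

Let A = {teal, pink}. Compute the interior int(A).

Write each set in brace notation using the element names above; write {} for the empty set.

{teal}

open subsets of A: {}, {teal}; so int(A) = {teal}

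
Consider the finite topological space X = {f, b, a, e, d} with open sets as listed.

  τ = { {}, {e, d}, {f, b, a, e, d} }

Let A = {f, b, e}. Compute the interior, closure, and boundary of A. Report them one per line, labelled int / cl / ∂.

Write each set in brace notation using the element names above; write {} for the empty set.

int(A) = {}
cl(A)  = {f, b, a, e, d}
∂A     = {f, b, a, e, d}

interior: largest open inside A is {} (from {})
cl via duality: int({a, d}) = {}, so X∖{} = {f, b, a, e, d}
cl∖int = {f, b, a, e, d}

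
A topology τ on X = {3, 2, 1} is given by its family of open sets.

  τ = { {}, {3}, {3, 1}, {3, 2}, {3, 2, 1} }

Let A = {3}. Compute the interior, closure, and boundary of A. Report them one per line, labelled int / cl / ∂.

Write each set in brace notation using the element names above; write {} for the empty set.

int(A) = {3}
cl(A)  = {3, 2, 1}
∂A     = {2, 1}

open subsets of A: {}, {3}; so int(A) = {3}
closure: X∖int(X∖A) = X∖{} = {3, 2, 1}
∂A = {3, 2, 1} minus {3} = {2, 1}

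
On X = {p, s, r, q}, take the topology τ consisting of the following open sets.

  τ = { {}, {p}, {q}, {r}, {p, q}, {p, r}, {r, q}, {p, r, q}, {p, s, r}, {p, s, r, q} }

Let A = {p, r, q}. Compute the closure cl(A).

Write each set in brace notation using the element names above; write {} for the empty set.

X∖A={s}, int(X∖A)={}, hence cl(A)={p, s, r, q}

{p, s, r, q}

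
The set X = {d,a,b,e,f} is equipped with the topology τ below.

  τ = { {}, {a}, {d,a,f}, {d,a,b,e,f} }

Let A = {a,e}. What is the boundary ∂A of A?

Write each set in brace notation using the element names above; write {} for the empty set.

interior: largest open inside A is {a} (from {}, {a})
cl via duality: int({d,b,f}) = {}, so X∖{} = {d,a,b,e,f}
cl∖int = {d,b,e,f}

{d,b,e,f}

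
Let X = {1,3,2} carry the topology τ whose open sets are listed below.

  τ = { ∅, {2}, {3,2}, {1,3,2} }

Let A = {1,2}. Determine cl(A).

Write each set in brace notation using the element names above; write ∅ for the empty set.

{1,3,2}

complement {3}; its interior ∅; cl(A) = X∖∅ = {1,3,2}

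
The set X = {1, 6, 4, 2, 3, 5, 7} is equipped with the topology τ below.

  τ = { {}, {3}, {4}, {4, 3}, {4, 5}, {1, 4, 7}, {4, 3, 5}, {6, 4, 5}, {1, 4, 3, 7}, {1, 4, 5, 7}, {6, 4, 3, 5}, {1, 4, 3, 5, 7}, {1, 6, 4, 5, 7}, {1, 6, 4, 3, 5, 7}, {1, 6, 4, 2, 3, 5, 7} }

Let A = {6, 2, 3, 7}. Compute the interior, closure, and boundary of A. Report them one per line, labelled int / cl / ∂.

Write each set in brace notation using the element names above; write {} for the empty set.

int(A) = {3}
cl(A)  = {1, 6, 2, 3, 7}
∂A     = {1, 6, 2, 7}

open subsets of A: {}, {3}; so int(A) = {3}
closure: X∖int(X∖A) = X∖{4, 5} = {1, 6, 2, 3, 7}
∂A = {1, 6, 2, 3, 7} minus {3} = {1, 6, 2, 7}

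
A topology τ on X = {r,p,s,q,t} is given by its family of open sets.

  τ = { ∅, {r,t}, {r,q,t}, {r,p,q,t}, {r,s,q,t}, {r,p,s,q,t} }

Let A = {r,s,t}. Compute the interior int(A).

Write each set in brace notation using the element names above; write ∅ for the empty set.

opens ⊆ A: ∅, {r,t}; union → int = {r,t}

{r,t}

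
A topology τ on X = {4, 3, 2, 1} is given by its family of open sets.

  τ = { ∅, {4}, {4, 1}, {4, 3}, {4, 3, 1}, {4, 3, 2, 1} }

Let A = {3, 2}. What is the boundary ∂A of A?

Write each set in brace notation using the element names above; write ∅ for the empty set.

opens ⊆ A: ∅; union → int = ∅
complement {4, 1}; its interior {4, 1}; cl(A) = X∖{4, 1} = {3, 2}
boundary = {3, 2} ∖ ∅ = {3, 2}

{3, 2}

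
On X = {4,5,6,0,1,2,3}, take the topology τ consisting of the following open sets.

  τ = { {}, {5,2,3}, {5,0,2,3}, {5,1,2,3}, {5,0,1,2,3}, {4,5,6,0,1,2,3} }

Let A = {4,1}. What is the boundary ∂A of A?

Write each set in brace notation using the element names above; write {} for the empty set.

open subsets of A: {}; so int(A) = {}
closure: X∖int(X∖A) = X∖{5,0,2,3} = {4,6,1}
∂A = {4,6,1} minus {} = {4,6,1}

{4,6,1}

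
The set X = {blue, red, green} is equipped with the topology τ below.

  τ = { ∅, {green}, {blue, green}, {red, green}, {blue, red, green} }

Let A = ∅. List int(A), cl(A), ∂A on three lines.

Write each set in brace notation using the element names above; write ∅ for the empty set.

open subsets of A: ∅; so int(A) = ∅
closure: X∖int(X∖A) = X∖{blue, red, green} = ∅
∂A = ∅ minus ∅ = ∅

int(A) = ∅
cl(A)  = ∅
∂A     = ∅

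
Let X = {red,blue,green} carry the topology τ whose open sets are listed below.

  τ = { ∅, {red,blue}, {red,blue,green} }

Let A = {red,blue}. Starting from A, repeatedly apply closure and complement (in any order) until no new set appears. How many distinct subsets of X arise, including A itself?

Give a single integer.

4

X∖A={green}, int(X∖A)=∅, hence cl(A)={red,blue,green}
Orbit (k=closure, c=complement):
  1. A     = {red,blue}
  2. kA    = {red,blue,green}
  3. cA    = {green}
  4. ckA   = ∅
(closed under both — stop)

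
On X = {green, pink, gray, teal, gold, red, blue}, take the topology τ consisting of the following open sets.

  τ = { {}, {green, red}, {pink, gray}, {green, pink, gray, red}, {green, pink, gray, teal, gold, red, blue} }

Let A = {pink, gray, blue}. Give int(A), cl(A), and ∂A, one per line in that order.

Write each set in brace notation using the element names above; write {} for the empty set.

U open, U⊆A: {}, {pink, gray}. int(A) = ⋃ = {pink, gray}
X∖A={green, teal, gold, red}, int(X∖A)={green, red}, hence cl(A)={pink, gray, teal, gold, blue}
∂A: remove int from cl → {teal, gold, blue}

int(A) = {pink, gray}
cl(A)  = {pink, gray, teal, gold, blue}
∂A     = {teal, gold, blue}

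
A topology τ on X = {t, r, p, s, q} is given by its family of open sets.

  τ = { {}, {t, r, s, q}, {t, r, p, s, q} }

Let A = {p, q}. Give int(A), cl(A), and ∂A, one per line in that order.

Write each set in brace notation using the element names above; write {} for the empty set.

int(A) = {}
cl(A)  = {t, r, p, s, q}
∂A     = {t, r, p, s, q}

open subsets of A: {}; so int(A) = {}
closure: X∖int(X∖A) = X∖{} = {t, r, p, s, q}
∂A = {t, r, p, s, q} minus {} = {t, r, p, s, q}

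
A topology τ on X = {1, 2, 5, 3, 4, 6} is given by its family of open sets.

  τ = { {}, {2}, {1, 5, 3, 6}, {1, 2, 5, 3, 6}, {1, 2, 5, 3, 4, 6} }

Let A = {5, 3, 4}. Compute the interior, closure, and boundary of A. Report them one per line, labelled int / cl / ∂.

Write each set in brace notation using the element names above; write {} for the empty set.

open subsets of A: {}; so int(A) = {}
closure: X∖int(X∖A) = X∖{2} = {1, 5, 3, 4, 6}
∂A = {1, 5, 3, 4, 6} minus {} = {1, 5, 3, 4, 6}

int(A) = {}
cl(A)  = {1, 5, 3, 4, 6}
∂A     = {1, 5, 3, 4, 6}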